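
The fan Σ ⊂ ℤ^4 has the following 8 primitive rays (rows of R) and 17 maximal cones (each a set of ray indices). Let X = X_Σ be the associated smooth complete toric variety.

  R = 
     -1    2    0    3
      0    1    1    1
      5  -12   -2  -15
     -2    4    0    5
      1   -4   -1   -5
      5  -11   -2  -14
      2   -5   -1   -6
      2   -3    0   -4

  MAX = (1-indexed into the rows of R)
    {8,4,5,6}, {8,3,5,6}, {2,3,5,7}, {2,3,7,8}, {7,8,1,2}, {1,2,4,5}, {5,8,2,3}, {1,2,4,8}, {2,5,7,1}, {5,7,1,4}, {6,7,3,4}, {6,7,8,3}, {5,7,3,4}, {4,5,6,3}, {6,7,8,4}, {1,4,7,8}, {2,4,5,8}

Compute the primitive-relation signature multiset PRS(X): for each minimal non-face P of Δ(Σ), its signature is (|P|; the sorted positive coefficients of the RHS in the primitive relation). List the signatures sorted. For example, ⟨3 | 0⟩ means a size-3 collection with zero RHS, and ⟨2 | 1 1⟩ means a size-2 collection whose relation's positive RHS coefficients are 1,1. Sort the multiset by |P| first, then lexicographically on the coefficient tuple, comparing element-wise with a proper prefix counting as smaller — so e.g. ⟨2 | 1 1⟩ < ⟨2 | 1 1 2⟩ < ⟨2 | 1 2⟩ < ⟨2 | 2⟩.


|primitive collections| = 9. Relations:

  P={1,6}:  v_{1} + v_{6} = v_{4} + 2·v_{7} + v_{8}  ⟹  sig = ⟨2 | 1 1 2⟩
  P={2,6}:  v_{2} + v_{6} = v_{5} + 2·v_{8}  ⟹  sig = ⟨2 | 1 2⟩
  P={1,3}:  v_{1} + v_{3} = 2·v_{7}  ⟹  sig = ⟨2 | 2⟩
  P={2,4,7}:  v_{2} + v_{4} + v_{7} = 0  ⟹  sig = ⟨3 | 0⟩
  P={1,5,8}:  v_{1} + v_{5} + v_{8} = v_{7}  ⟹  sig = ⟨3 | 1⟩
  P={3,4,8}:  v_{3} + v_{4} + v_{8} = v_{6}  ⟹  sig = ⟨3 | 1⟩
  P={5,7,8}:  v_{5} + v_{7} + v_{8} = v_{3}  ⟹  sig = ⟨3 | 1⟩
  P={2,3,4}:  v_{2} + v_{3} + v_{4} = v_{5} + v_{8}  ⟹  sig = ⟨3 | 1 1⟩
  P={5,6,7}:  v_{5} + v_{6} + v_{7} = 2·v_{3} + v_{4}  ⟹  sig = ⟨3 | 1 2⟩

Sorted signature multiset PRS(X):
[⟨2 | 1 1 2⟩, ⟨2 | 1 2⟩, ⟨2 | 2⟩, ⟨3 | 0⟩, ⟨3 | 1⟩, ⟨3 | 1⟩, ⟨3 | 1⟩, ⟨3 | 1 1⟩, ⟨3 | 1 2⟩]


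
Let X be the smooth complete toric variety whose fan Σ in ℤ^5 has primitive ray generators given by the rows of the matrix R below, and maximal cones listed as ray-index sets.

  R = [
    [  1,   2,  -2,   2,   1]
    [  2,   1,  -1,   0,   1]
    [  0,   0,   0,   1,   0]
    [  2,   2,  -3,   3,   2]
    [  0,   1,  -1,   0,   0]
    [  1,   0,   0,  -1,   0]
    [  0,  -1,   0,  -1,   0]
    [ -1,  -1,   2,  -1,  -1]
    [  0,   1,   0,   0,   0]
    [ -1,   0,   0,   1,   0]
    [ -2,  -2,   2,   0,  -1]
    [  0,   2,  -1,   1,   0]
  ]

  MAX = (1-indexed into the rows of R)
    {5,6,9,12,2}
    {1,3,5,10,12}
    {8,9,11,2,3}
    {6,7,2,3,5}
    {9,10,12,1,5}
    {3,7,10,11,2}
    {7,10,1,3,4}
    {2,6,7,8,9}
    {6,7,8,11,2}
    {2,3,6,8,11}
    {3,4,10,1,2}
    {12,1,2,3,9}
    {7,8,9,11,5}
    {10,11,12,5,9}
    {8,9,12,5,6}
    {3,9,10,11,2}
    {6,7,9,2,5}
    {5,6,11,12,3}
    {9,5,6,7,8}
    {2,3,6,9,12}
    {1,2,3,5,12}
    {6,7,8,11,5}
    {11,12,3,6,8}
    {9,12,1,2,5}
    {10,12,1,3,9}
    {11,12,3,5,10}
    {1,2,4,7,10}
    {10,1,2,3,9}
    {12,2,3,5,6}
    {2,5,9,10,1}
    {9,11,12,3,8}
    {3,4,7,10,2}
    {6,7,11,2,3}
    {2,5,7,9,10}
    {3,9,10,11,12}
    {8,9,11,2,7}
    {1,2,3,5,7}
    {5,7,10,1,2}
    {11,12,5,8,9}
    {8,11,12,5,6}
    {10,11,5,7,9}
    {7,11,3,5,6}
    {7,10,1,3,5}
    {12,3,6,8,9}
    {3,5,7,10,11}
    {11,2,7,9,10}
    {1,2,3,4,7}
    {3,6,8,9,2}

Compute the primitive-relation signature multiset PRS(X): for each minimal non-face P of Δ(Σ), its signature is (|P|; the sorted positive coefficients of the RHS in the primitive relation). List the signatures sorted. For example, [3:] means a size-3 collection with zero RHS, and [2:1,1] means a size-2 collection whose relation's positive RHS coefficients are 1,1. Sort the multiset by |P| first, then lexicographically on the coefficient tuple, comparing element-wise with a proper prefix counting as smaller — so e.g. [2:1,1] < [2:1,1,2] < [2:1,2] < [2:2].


Δ(Σ) — 12 vertices, 25 min non-faces:

  {6,10}:  v_{6} + v_{10} = 0  so sig = [2:]
  {7,12}:  v_{7} + v_{12} = v_{5}  so sig = [2:1]
  {1,8}:  v_{1} + v_{8} = v_{3} + v_{9}  so sig = [2:1,1]
  {1,11}:  v_{1} + v_{11} = v_{3} + v_{10}  so sig = [2:1,1]
  {8,10}:  v_{8} + v_{10} = v_{9} + v_{11}  so sig = [2:1,1]
  {1,6}:  v_{1} + v_{6} = v_{2} + v_{3} + v_{5}  so sig = [2:1,1,1]
  {4,8}:  v_{4} + v_{8} = v_{2} + v_{3} + v_{10}  so sig = [2:1,1,1]
  {4,9}:  v_{4} + v_{9} = v_{1} + v_{2} + v_{10}  so sig = [2:1,1,1]
  {4,6}:  v_{4} + v_{6} = v_{1} + v_{2} + v_{3} + v_{7}  so sig = [2:1,1,1,1]
  {4,11}:  v_{4} + v_{11} = v_{2} + 2·v_{3} + v_{7} + 2·v_{10}  so sig = [2:1,1,2,2]
  {4,5}:  v_{4} + v_{5} = 2·v_{1} + v_{7}  so sig = [2:1,2]
  {4,12}:  v_{4} + v_{12} = 2·v_{1}  so sig = [2:2]
  {2,5,11}:  v_{2} + v_{5} + v_{11} = 0  so sig = [3:]
  {3,7,9}:  v_{3} + v_{7} + v_{9} = 0  so sig = [3:]
  {3,5,9}:  v_{3} + v_{5} + v_{9} = v_{12}  so sig = [3:1]
  {6,9,11}:  v_{6} + v_{9} + v_{11} = v_{8}  so sig = [3:1]
  {2,5,8}:  v_{2} + v_{5} + v_{8} = v_{6} + v_{9}  so sig = [3:1,1]
  {2,10,12}:  v_{2} + v_{10} + v_{12} = v_{1} + v_{9}  so sig = [3:1,1]
  {2,11,12}:  v_{2} + v_{11} + v_{12} = v_{3} + v_{9}  so sig = [3:1,1]
  {3,7,8}:  v_{3} + v_{7} + v_{8} = v_{6} + v_{11}  so sig = [3:1,1]
  {1,7,9}:  v_{1} + v_{7} + v_{9} = v_{2} + v_{5} + v_{10}  so sig = [3:1,1,1]
  {3,5,8}:  v_{3} + v_{5} + v_{8} = v_{6} + v_{11} + v_{12}  so sig = [3:1,1,1]
  {2,8,12}:  v_{2} + v_{8} + v_{12} = v_{3} + v_{6} + 2·v_{9}  so sig = [3:1,1,2]
  {2,3,5,10}:  v_{2} + v_{3} + v_{5} + v_{10} = v_{1}  so sig = [4:1]
  {1,2,3,7,10}:  v_{1} + v_{2} + v_{3} + v_{7} + v_{10} = v_{4}  so sig = [5:1]

Sorted signature multiset PRS(X):
    |P|=2: 12 collections, coeffs (), (1), (1,1), (1,1), (1,1), (1,1,1), (1,1,1), (1,1,1), (1,1,1,1), (1,1,2,2), (1,2), (2)
    |P|=3: 11 collections, coeffs (), (), (1), (1), (1,1), (1,1), (1,1), (1,1), (1,1,1), (1,1,1), (1,1,2)
    |P|=4: 1 collection, coeffs (1)
    |P|=5: 1 collection, coeffs (1)


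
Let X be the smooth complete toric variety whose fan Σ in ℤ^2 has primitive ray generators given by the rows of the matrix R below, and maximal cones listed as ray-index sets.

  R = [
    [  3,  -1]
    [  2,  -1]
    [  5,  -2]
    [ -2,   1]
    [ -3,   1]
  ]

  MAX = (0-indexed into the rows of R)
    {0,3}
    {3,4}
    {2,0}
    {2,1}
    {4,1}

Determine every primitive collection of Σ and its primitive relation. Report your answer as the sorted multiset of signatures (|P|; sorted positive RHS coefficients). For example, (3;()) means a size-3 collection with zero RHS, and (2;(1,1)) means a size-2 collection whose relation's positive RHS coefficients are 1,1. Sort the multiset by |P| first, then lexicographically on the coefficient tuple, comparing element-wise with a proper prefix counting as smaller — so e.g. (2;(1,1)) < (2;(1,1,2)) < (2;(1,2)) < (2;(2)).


The 5 primitive collections of Σ (r=5, n=2):

  {0,4}:  v_{0} + v_{4} = 0  so sig = (2;())
  {1,3}:  v_{1} + v_{3} = 0  so sig = (2;())
  {0,1}:  v_{0} + v_{1} = v_{2}  so sig = (2;(1))
  {2,3}:  v_{2} + v_{3} = v_{0}  so sig = (2;(1))
  {2,4}:  v_{2} + v_{4} = v_{1}  so sig = (2;(1))

Sorted signature multiset PRS(X):
[(2;()), (2;()), (2;(1)), (2;(1)), (2;(1))]


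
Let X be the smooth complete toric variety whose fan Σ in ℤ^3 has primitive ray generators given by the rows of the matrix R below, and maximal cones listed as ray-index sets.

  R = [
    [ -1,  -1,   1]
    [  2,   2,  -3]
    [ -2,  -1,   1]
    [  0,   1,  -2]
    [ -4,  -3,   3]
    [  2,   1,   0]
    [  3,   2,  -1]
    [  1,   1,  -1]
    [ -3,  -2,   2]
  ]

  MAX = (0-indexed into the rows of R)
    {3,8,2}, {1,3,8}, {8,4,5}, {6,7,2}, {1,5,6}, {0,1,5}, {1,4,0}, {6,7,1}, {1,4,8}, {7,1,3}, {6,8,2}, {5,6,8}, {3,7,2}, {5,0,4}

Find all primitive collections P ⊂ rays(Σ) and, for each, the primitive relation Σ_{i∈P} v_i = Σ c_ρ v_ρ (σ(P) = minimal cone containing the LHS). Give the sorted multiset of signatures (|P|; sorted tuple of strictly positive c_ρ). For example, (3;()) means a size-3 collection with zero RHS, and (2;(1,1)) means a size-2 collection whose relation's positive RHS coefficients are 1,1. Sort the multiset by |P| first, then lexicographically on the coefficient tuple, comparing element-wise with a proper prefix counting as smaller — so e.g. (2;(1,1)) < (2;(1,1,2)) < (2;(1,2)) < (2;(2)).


The 18 primitive collections of Σ (r=9, n=3):

  {0,7}:  v_{0} + v_{7} = 0 — sig = (2;())
  {0,2}:  v_{0} + v_{2} = v_{8} — sig = (2;(1))
  {0,6}:  v_{0} + v_{6} = v_{5} — sig = (2;(1))
  {0,8}:  v_{0} + v_{8} = v_{4} — sig = (2;(1))
  {1,2}:  v_{1} + v_{2} = v_{3} — sig = (2;(1))
  {4,7}:  v_{4} + v_{7} = v_{8} — sig = (2;(1))
  {5,7}:  v_{5} + v_{7} = v_{6} — sig = (2;(1))
  {7,8}:  v_{7} + v_{8} = v_{2} — sig = (2;(1))
  {0,3}:  v_{0} + v_{3} = v_{1} + v_{8} — sig = (2;(1,1))
  {2,5}:  v_{2} + v_{5} = v_{6} + v_{8} — sig = (2;(1,1))
  {4,6}:  v_{4} + v_{6} = v_{5} + v_{8} — sig = (2;(1,1))
  {3,4}:  v_{3} + v_{4} = v_{1} + 2·v_{8} — sig = (2;(1,2))
  {2,4}:  v_{2} + v_{4} = 2·v_{8} — sig = (2;(2))
  {3,5}:  v_{3} + v_{5} = 2·v_{7} — sig = (2;(2))
  {3,6}:  v_{3} + v_{6} = 3·v_{7} — sig = (2;(3))
  {1,4,5}:  v_{1} + v_{4} + v_{5} = 0 — sig = (3;())
  {1,5,8}:  v_{1} + v_{5} + v_{8} = v_{7} — sig = (3;(1))
  {1,6,8}:  v_{1} + v_{6} + v_{8} = 2·v_{7} — sig = (3;(2))

so the primitive-relation signature multiset is
[(2;()), (2;(1)), (2;(1)), (2;(1)), (2;(1)), (2;(1)), (2;(1)), (2;(1)), (2;(1,1)), (2;(1,1)), (2;(1,1)), (2;(1,2)), (2;(2)), (2;(2)), (2;(3)), (3;()), (3;(1)), (3;(2))]


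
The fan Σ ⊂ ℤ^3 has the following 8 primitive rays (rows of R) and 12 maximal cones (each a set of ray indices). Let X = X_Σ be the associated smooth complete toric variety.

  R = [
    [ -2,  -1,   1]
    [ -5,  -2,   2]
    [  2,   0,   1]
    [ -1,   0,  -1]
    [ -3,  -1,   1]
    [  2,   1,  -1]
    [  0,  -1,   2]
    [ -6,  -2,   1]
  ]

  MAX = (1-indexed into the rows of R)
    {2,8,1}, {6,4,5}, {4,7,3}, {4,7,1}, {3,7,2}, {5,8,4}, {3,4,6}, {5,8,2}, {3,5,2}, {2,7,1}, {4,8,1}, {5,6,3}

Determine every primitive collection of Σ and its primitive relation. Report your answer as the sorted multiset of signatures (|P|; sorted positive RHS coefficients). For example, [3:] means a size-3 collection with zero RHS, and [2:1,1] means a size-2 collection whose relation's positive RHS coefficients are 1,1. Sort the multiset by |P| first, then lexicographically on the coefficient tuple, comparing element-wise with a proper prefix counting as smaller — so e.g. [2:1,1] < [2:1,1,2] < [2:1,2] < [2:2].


Minimal non-faces — 11 found among 8 rays, 12 max cones:

  P={1,6}:  v_{1} + v_{6} = 0  ⟹  sig = [2:]
  P={1,3}:  v_{1} + v_{3} = v_{7}  ⟹  sig = [2:1]
  P={1,5}:  v_{1} + v_{5} = v_{2}  ⟹  sig = [2:1]
  P={2,4}:  v_{2} + v_{4} = v_{8}  ⟹  sig = [2:1]
  P={2,6}:  v_{2} + v_{6} = v_{5}  ⟹  sig = [2:1]
  P={6,7}:  v_{6} + v_{7} = v_{3}  ⟹  sig = [2:1]
  P={5,7}:  v_{5} + v_{7} = v_{2} + v_{3}  ⟹  sig = [2:1,1]
  P={6,8}:  v_{6} + v_{8} = v_{4} + v_{5}  ⟹  sig = [2:1,1]
  P={3,8}:  v_{3} + v_{8} = 2·v_{1}  ⟹  sig = [2:2]
  P={7,8}:  v_{7} + v_{8} = 3·v_{1}  ⟹  sig = [2:3]
  P={3,4,5}:  v_{3} + v_{4} + v_{5} = v_{1}  ⟹  sig = [3:1]

so the primitive-relation signature multiset is
    |P|=2: 10 collections, coeffs (), (1), (1), (1), (1), (1), (1,1), (1,1), (2), (3)
    |P|=3: 1 collection, coeffs (1)


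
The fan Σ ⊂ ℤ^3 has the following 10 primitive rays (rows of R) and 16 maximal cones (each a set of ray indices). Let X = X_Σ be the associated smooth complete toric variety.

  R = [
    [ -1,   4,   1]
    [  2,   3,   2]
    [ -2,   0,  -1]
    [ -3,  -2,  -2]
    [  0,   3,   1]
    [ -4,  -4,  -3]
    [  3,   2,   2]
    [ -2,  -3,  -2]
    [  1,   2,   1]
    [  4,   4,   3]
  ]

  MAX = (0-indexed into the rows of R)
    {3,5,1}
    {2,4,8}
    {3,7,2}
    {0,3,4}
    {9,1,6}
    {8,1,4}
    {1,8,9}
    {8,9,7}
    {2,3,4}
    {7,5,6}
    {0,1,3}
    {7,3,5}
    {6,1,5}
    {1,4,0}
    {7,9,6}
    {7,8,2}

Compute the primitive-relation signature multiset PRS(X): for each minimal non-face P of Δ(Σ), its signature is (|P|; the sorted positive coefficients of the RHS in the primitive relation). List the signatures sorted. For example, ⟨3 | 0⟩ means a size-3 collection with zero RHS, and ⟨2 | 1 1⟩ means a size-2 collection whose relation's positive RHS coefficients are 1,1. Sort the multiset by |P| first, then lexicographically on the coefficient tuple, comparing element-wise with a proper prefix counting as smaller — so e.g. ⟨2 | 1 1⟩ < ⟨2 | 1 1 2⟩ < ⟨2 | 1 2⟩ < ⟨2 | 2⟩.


Σ has 22 primitive collections:

  {1,7}:  v_{1} + v_{7} = 0  ⟹  sig = ⟨2 | 0⟩
  {3,6}:  v_{3} + v_{6} = 0  ⟹  sig = ⟨2 | 0⟩
  {5,9}:  v_{5} + v_{9} = 0  ⟹  sig = ⟨2 | 0⟩
  {1,2}:  v_{1} + v_{2} = v_{4}  ⟹  sig = ⟨2 | 1⟩
  {2,6}:  v_{2} + v_{6} = v_{8}  ⟹  sig = ⟨2 | 1⟩
  {3,8}:  v_{3} + v_{8} = v_{2}  ⟹  sig = ⟨2 | 1⟩
  {3,9}:  v_{3} + v_{9} = v_{8}  ⟹  sig = ⟨2 | 1⟩
  {4,7}:  v_{4} + v_{7} = v_{2}  ⟹  sig = ⟨2 | 1⟩
  {5,8}:  v_{5} + v_{8} = v_{3}  ⟹  sig = ⟨2 | 1⟩
  {6,8}:  v_{6} + v_{8} = v_{9}  ⟹  sig = ⟨2 | 1⟩
  {0,6}:  v_{0} + v_{6} = v_{1} + v_{4}  ⟹  sig = ⟨2 | 1 1⟩
  {0,7}:  v_{0} + v_{7} = v_{3} + v_{4}  ⟹  sig = ⟨2 | 1 1⟩
  {4,6}:  v_{4} + v_{6} = v_{1} + v_{8}  ⟹  sig = ⟨2 | 1 1⟩
  {0,9}:  v_{0} + v_{9} = v_{1} + v_{4} + v_{8}  ⟹  sig = ⟨2 | 1 1 1⟩
  {0,2}:  v_{0} + v_{2} = v_{3} + 2·v_{4}  ⟹  sig = ⟨2 | 1 2⟩
  {4,5}:  v_{4} + v_{5} = v_{1} + 2·v_{3}  ⟹  sig = ⟨2 | 1 2⟩
  {4,9}:  v_{4} + v_{9} = v_{1} + 2·v_{8}  ⟹  sig = ⟨2 | 1 2⟩
  {0,8}:  v_{0} + v_{8} = 2·v_{4}  ⟹  sig = ⟨2 | 2⟩
  {2,5}:  v_{2} + v_{5} = 2·v_{3}  ⟹  sig = ⟨2 | 2⟩
  {2,9}:  v_{2} + v_{9} = 2·v_{8}  ⟹  sig = ⟨2 | 2⟩
  {0,5}:  v_{0} + v_{5} = 2·v_{1} + 3·v_{3}  ⟹  sig = ⟨2 | 2 3⟩
  {1,3,4}:  v_{1} + v_{3} + v_{4} = v_{0}  ⟹  sig = ⟨3 | 1⟩

Sorted signature multiset PRS(X):
[⟨2 | 0⟩, ⟨2 | 0⟩, ⟨2 | 0⟩, ⟨2 | 1⟩, ⟨2 | 1⟩, ⟨2 | 1⟩, ⟨2 | 1⟩, ⟨2 | 1⟩, ⟨2 | 1⟩, ⟨2 | 1⟩, ⟨2 | 1 1⟩, ⟨2 | 1 1⟩, ⟨2 | 1 1⟩, ⟨2 | 1 1 1⟩, ⟨2 | 1 2⟩, ⟨2 | 1 2⟩, ⟨2 | 1 2⟩, ⟨2 | 2⟩, ⟨2 | 2⟩, ⟨2 | 2⟩, ⟨2 | 2 3⟩, ⟨3 | 1⟩]


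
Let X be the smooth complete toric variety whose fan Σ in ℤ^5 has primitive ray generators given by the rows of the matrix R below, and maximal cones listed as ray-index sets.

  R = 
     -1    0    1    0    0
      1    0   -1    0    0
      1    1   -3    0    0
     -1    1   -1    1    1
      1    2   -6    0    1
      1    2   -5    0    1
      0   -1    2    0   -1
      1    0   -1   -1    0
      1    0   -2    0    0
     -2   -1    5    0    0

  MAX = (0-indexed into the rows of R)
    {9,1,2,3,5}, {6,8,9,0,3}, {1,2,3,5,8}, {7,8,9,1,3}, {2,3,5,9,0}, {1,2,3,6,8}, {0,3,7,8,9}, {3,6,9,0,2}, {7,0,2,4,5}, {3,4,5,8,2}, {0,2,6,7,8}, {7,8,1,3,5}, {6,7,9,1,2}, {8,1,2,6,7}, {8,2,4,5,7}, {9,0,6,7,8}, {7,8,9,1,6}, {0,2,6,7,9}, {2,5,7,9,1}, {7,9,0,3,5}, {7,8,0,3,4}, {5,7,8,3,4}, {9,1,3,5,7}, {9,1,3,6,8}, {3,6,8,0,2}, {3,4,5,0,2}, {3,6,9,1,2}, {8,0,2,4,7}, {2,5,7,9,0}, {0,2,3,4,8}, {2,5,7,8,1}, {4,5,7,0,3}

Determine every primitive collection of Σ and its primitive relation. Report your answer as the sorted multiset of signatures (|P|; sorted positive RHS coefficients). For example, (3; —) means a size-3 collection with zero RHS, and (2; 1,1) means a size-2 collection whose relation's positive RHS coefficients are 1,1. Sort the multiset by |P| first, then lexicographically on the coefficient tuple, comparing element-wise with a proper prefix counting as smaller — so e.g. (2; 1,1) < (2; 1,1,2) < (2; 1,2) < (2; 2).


Primitive collections (10):

  P = {0,1}:  v_{0} + v_{1} = 0  so sig = (2; —)
  P = {5,6}:  v_{5} + v_{6} = v_{2}  so sig = (2; 1)
  P = {1,4}:  v_{1} + v_{4} = v_{5} + v_{8}  so sig = (2; 1,1)
  P = {4,6}:  v_{4} + v_{6} = v_{0} + v_{2} + v_{8}  so sig = (2; 1,1,1)
  P = {4,9}:  v_{4} + v_{9} = v_{0} + v_{3} + v_{7}  so sig = (2; 1,1,1)
  P = {2,8,9}:  v_{2} + v_{8} + v_{9} = 0  so sig = (3; —)
  P = {3,6,7}:  v_{3} + v_{6} + v_{7} = 0  so sig = (3; —)
  P = {0,5,8}:  v_{0} + v_{5} + v_{8} = v_{4}  so sig = (3; 1)
  P = {2,3,7}:  v_{2} + v_{3} + v_{7} = v_{5}  so sig = (3; 1)
  P = {5,8,9}:  v_{5} + v_{8} + v_{9} = v_{3} + v_{7}  so sig = (3; 1,1)

Hence PRS(X_Σ) =
    (2; —)
    (2; 1)
    (2; 1,1)
    (2; 1,1,1)
    (2; 1,1,1)
    (3; —)
    (3; —)
    (3; 1)
    (3; 1)
    (3; 1,1)


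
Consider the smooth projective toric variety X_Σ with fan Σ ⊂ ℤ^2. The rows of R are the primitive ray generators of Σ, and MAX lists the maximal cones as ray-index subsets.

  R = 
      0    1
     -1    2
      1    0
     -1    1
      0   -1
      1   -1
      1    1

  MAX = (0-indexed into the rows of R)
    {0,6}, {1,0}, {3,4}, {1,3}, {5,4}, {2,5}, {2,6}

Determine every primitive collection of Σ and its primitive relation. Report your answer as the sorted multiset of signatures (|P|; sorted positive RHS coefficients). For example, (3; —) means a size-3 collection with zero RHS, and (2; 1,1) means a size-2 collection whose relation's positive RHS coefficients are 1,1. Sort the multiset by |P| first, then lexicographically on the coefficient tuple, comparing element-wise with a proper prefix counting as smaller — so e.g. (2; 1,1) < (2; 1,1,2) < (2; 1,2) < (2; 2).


Σ has 14 primitive collections:

  • {0,4}:  v_{0} + v_{4} = 0  →  sig = (2; —)
  • {3,5}:  v_{3} + v_{5} = 0  →  sig = (2; —)
  • {0,2}:  v_{0} + v_{2} = v_{6}  →  sig = (2; 1)
  • {0,3}:  v_{0} + v_{3} = v_{1}  →  sig = (2; 1)
  • {0,5}:  v_{0} + v_{5} = v_{2}  →  sig = (2; 1)
  • {1,4}:  v_{1} + v_{4} = v_{3}  →  sig = (2; 1)
  • {1,5}:  v_{1} + v_{5} = v_{0}  →  sig = (2; 1)
  • {2,3}:  v_{2} + v_{3} = v_{0}  →  sig = (2; 1)
  • {2,4}:  v_{2} + v_{4} = v_{5}  →  sig = (2; 1)
  • {4,6}:  v_{4} + v_{6} = v_{2}  →  sig = (2; 1)
  • {1,2}:  v_{1} + v_{2} = 2·v_{0}  →  sig = (2; 2)
  • {3,6}:  v_{3} + v_{6} = 2·v_{0}  →  sig = (2; 2)
  • {5,6}:  v_{5} + v_{6} = 2·v_{2}  →  sig = (2; 2)
  • {1,6}:  v_{1} + v_{6} = 3·v_{0}  →  sig = (2; 3)

Sorted signature multiset PRS(X):
    |P|=2: 14 collections, coeffs (), (), (1), (1), (1), (1), (1), (1), (1), (1), (2), (2), (2), (3)


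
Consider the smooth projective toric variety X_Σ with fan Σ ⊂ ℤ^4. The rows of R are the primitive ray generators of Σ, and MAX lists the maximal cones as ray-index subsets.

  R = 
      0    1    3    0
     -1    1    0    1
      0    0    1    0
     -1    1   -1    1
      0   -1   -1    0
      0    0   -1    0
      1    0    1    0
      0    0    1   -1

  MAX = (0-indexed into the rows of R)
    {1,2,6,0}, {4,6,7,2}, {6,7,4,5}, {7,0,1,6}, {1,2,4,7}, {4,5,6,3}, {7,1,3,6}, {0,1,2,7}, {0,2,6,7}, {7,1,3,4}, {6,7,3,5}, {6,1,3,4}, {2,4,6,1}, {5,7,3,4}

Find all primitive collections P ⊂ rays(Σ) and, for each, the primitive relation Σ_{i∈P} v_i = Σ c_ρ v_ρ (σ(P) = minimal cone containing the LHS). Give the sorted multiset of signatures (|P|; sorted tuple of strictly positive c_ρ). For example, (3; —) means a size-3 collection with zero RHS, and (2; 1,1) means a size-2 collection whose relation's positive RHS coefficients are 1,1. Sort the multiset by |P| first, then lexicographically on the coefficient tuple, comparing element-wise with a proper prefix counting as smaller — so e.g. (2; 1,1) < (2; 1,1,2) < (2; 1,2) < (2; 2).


The 9 primitive collections of Σ (r=8, n=4):

  {2,5}:  v_{2} + v_{5} = 0  so sig = (2; —)
  {1,5}:  v_{1} + v_{5} = v_{3}  so sig = (2; 1)
  {2,3}:  v_{2} + v_{3} = v_{1}  so sig = (2; 1)
  {0,5}:  v_{0} + v_{5} = v_{1} + v_{6} + v_{7}  so sig = (2; 1,1,1)
  {0,3}:  v_{0} + v_{3} = 2·v_{1} + v_{6} + v_{7}  so sig = (2; 1,1,2)
  {0,4}:  v_{0} + v_{4} = 2·v_{2}  so sig = (2; 2)
  {3,4,6,7}:  v_{3} + v_{4} + v_{6} + v_{7} = 0  so sig = (4; —)
  {1,2,6,7}:  v_{1} + v_{2} + v_{6} + v_{7} = v_{0}  so sig = (4; 1)
  {1,4,6,7}:  v_{1} + v_{4} + v_{6} + v_{7} = v_{2}  so sig = (4; 1)

Hence PRS(X_Σ) =
    |P|=2: 6 collections, coeffs (), (1), (1), (1,1,1), (1,1,2), (2)
    |P|=4: 3 collections, coeffs (), (1), (1)


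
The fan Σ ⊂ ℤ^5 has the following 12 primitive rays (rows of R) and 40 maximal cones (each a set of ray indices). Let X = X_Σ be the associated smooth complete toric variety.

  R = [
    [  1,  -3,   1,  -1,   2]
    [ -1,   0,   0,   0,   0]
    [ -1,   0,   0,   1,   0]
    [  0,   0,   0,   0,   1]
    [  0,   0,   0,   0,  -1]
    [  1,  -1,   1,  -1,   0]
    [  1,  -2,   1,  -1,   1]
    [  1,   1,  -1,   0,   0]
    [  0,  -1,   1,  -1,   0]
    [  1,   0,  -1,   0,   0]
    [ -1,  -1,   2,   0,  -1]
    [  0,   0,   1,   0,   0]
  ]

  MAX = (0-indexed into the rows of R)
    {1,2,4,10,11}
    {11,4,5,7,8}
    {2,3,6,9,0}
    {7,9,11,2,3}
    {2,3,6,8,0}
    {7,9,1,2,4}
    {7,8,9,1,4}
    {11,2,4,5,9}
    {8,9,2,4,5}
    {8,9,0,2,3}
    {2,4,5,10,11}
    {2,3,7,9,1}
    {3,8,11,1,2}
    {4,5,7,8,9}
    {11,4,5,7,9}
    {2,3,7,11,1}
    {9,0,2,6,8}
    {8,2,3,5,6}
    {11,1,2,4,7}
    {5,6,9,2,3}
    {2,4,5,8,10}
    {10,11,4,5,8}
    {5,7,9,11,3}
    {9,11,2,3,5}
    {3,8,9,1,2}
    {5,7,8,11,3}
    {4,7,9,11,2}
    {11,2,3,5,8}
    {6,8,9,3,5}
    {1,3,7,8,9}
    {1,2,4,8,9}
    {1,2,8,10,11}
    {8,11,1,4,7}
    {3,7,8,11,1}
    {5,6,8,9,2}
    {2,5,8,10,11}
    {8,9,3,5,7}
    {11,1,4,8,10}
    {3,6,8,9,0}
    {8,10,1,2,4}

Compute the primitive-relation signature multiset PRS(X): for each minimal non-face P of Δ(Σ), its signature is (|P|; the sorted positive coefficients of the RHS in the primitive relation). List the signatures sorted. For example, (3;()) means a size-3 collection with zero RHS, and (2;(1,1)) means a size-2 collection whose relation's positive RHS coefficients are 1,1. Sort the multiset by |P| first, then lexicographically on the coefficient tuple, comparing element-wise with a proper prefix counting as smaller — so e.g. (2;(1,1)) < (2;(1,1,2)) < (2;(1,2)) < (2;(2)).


Primitive collections (23):

  P={3,4}:  v_{3} + v_{4} = 0 — sig = (2;())
  P={1,5}:  v_{1} + v_{5} = v_{8} — sig = (2;(1))
  P={7,10}:  v_{7} + v_{10} = v_{4} + v_{11} — sig = (2;(1,1))
  P={0,7}:  v_{0} + v_{7} = v_{3} + v_{6} + v_{9} — sig = (2;(1,1,1))
  P={3,10}:  v_{3} + v_{10} = v_{2} + v_{8} + v_{11} — sig = (2;(1,1,1))
  P={6,7}:  v_{6} + v_{7} = v_{3} + v_{5} + v_{9} — sig = (2;(1,1,1))
  P={9,10}:  v_{9} + v_{10} = v_{2} + v_{4} + v_{5} — sig = (2;(1,1,1))
  P={0,4}:  v_{0} + v_{4} = v_{2} + v_{6} + v_{8} + v_{9} — sig = (2;(1,1,1,1))
  P={0,11}:  v_{0} + v_{11} = v_{2} + v_{3} + v_{5} + v_{6} — sig = (2;(1,1,1,1))
  P={4,6}:  v_{4} + v_{6} = v_{2} + v_{5} + v_{8} + v_{9} — sig = (2;(1,1,1,1))
  P={0,10}:  v_{0} + v_{10} = 2·v_{2} + v_{5} + v_{6} + v_{8} — sig = (2;(1,1,1,2))
  P={1,6}:  v_{1} + v_{6} = v_{2} + v_{3} + 2·v_{8} + v_{9} — sig = (2;(1,1,1,2))
  P={6,11}:  v_{6} + v_{11} = v_{2} + v_{3} + 2·v_{5} — sig = (2;(1,1,2))
  P={6,10}:  v_{6} + v_{10} = 2·v_{2} + 2·v_{5} + v_{8} — sig = (2;(1,2,2))
  P={0,5}:  v_{0} + v_{5} = 2·v_{6} — sig = (2;(2))
  P={0,1}:  v_{0} + v_{1} = 2·v_{2} + 2·v_{3} + 3·v_{8} + 2·v_{9} — sig = (2;(2,2,2,3))
  P={1,9,11}:  v_{1} + v_{9} + v_{11} = 0 — sig = (3;())
  P={2,7,8}:  v_{2} + v_{7} + v_{8} = 0 — sig = (3;())
  P={8,9,11}:  v_{8} + v_{9} + v_{11} = v_{5} — sig = (3;(1))
  P={2,5,7}:  v_{2} + v_{5} + v_{7} = v_{9} + v_{11} — sig = (3;(1,1))
  P={2,4,8,11}:  v_{2} + v_{4} + v_{8} + v_{11} = v_{10} — sig = (4;(1))
  P={2,3,5,8,9}:  v_{2} + v_{3} + v_{5} + v_{8} + v_{9} = v_{6} — sig = (5;(1))
  P={2,3,6,8,9}:  v_{2} + v_{3} + v_{6} + v_{8} + v_{9} = v_{0} — sig = (5;(1))

so the primitive-relation signature multiset is
    |P|=2: 16 collections, coeffs (), (1), (1,1), (1,1,1), (1,1,1), (1,1,1), (1,1,1), (1,1,1,1), (1,1,1,1), (1,1,1,1), (1,1,1,2), (1,1,1,2), (1,1,2), (1,2,2), (2), (2,2,2,3)
    |P|=3: 4 collections, coeffs (), (), (1), (1,1)
    |P|=4: 1 collection, coeffs (1)
    |P|=5: 2 collections, coeffs (1), (1)


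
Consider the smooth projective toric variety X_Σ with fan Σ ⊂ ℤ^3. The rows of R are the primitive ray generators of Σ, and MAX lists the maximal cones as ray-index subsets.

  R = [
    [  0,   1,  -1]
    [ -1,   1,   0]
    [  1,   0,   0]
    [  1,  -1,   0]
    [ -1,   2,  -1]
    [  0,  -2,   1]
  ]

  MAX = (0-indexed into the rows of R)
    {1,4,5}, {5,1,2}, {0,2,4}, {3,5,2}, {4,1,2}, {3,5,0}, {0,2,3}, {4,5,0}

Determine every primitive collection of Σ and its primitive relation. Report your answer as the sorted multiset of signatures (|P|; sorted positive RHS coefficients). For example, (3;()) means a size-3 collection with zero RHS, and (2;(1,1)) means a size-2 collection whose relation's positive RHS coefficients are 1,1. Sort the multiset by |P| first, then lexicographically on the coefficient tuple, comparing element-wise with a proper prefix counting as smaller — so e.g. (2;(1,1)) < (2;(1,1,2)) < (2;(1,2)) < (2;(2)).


Primitive collections (5):

  P = {1,3}:  v_{1} + v_{3} = 0 ; sig = (2;())
  P = {0,1}:  v_{0} + v_{1} = v_{4} ; sig = (2;(1))
  P = {3,4}:  v_{3} + v_{4} = v_{0} ; sig = (2;(1))
  P = {2,4,5}:  v_{2} + v_{4} + v_{5} = 0 ; sig = (3;())
  P = {0,2,5}:  v_{0} + v_{2} + v_{5} = v_{3} ; sig = (3;(1))

Signatures (|P|; sorted positive RHS coefficients), sorted:
{ (2;()),  (2;(1)) ×2,  (3;()),  (3;(1)) }


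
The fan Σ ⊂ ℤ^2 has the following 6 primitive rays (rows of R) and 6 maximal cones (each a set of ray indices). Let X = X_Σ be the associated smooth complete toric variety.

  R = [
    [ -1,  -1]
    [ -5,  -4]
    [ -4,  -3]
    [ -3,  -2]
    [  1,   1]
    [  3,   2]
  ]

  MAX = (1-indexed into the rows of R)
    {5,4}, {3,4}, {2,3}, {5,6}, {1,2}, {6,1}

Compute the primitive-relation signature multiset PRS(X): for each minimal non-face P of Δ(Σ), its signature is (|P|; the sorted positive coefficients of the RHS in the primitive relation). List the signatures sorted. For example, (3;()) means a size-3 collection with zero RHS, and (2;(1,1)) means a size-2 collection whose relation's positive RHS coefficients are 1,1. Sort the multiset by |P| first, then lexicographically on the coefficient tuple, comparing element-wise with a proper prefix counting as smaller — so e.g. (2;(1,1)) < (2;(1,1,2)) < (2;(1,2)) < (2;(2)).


The 9 primitive collections of Σ (r=6, n=2):

  {1,5}:  v_{1} + v_{5} = 0 — sig = (2;())
  {4,6}:  v_{4} + v_{6} = 0 — sig = (2;())
  {1,3}:  v_{1} + v_{3} = v_{2} — sig = (2;(1))
  {1,4}:  v_{1} + v_{4} = v_{3} — sig = (2;(1))
  {2,5}:  v_{2} + v_{5} = v_{3} — sig = (2;(1))
  {3,5}:  v_{3} + v_{5} = v_{4} — sig = (2;(1))
  {3,6}:  v_{3} + v_{6} = v_{1} — sig = (2;(1))
  {2,4}:  v_{2} + v_{4} = 2·v_{3} — sig = (2;(2))
  {2,6}:  v_{2} + v_{6} = 2·v_{1} — sig = (2;(2))

Signatures (|P|; sorted positive RHS coefficients), sorted:
    (2;())
    (2;())
    (2;(1))
    (2;(1))
    (2;(1))
    (2;(1))
    (2;(1))
    (2;(2))
    (2;(2))


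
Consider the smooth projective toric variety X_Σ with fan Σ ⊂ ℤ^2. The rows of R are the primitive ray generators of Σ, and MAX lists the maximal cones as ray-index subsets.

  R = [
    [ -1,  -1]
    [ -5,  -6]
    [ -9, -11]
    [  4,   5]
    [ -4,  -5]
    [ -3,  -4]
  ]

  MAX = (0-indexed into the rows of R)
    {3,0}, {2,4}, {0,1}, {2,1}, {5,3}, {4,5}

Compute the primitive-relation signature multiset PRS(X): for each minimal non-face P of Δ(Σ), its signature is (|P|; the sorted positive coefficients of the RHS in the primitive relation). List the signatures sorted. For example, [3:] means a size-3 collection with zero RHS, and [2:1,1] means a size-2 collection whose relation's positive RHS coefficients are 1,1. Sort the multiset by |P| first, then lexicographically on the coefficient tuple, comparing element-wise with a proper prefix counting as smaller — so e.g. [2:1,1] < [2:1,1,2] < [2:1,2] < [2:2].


The 9 primitive collections of Σ (r=6, n=2):

  • {3,4}:  v_{3} + v_{4} = 0  →  sig = [2:]
  • {0,4}:  v_{0} + v_{4} = v_{1}  →  sig = [2:1]
  • {0,5}:  v_{0} + v_{5} = v_{4}  →  sig = [2:1]
  • {1,3}:  v_{1} + v_{3} = v_{0}  →  sig = [2:1]
  • {1,4}:  v_{1} + v_{4} = v_{2}  →  sig = [2:1]
  • {2,3}:  v_{2} + v_{3} = v_{1}  →  sig = [2:1]
  • {0,2}:  v_{0} + v_{2} = 2·v_{1}  →  sig = [2:2]
  • {1,5}:  v_{1} + v_{5} = 2·v_{4}  →  sig = [2:2]
  • {2,5}:  v_{2} + v_{5} = 3·v_{4}  →  sig = [2:3]

Hence PRS(X_Σ) =
[[2:], [2:1], [2:1], [2:1], [2:1], [2:1], [2:2], [2:2], [2:3]]


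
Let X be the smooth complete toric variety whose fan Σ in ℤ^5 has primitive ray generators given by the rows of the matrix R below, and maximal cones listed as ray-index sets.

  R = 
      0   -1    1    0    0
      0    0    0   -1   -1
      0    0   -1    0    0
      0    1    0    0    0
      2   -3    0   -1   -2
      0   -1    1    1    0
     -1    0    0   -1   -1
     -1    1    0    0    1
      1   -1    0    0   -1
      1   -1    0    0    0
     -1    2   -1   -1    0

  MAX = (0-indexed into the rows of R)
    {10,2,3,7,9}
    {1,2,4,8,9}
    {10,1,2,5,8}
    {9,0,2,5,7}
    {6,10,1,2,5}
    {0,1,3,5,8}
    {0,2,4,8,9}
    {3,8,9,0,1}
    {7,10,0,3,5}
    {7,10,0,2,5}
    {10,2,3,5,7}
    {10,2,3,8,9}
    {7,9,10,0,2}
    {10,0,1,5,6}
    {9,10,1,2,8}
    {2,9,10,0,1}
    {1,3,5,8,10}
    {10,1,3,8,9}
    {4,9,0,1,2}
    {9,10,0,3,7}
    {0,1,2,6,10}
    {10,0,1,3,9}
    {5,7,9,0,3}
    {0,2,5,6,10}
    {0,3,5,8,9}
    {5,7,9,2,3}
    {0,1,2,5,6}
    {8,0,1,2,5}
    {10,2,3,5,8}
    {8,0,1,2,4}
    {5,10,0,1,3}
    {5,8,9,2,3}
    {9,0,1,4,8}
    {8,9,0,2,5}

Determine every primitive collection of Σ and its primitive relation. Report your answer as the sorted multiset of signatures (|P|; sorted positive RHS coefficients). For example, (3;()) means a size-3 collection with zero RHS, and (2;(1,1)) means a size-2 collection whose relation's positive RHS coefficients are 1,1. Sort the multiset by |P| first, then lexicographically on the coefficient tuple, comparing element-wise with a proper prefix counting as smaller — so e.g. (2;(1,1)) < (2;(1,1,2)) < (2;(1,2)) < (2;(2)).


Δ(Σ) — 11 vertices, 18 min non-faces:

  {7,8}:  v_{7} + v_{8} = 0  so sig = (2;())
  {1,7}:  v_{1} + v_{7} = v_{0} + v_{10}  so sig = (2;(1,1))
  {3,4}:  v_{3} + v_{4} = v_{1} + v_{8} + v_{9}  so sig = (2;(1,1,1))
  {3,6}:  v_{3} + v_{6} = v_{1} + v_{5} + v_{10}  so sig = (2;(1,1,1))
  {6,9}:  v_{6} + v_{9} = v_{0} + v_{1} + v_{2}  so sig = (2;(1,1,1))
  {4,7}:  v_{4} + v_{7} = v_{0} + v_{1} + v_{2} + v_{9}  so sig = (2;(1,1,1,1))
  {4,10}:  v_{4} + v_{10} = 2·v_{1} + v_{2} + v_{9}  so sig = (2;(1,1,2))
  {6,8}:  v_{6} + v_{8} = 2·v_{1} + v_{2} + v_{5}  so sig = (2;(1,1,2))
  {6,7}:  v_{6} + v_{7} = 2·v_{0} + v_{2} + v_{5} + 2·v_{10}  so sig = (2;(1,1,2,2))
  {4,5}:  v_{4} + v_{5} = 2·v_{0} + v_{2} + 2·v_{8}  so sig = (2;(1,2,2))
  {4,6}:  v_{4} + v_{6} = 2·v_{0} + 2·v_{1} + 2·v_{2} + v_{8}  so sig = (2;(1,2,2,2))
  {0,2,3}:  v_{0} + v_{2} + v_{3} = 0  so sig = (3;())
  {5,9,10}:  v_{5} + v_{9} + v_{10} = 0  so sig = (3;())
  {0,8,10}:  v_{0} + v_{8} + v_{10} = v_{1}  so sig = (3;(1))
  {1,2,3}:  v_{1} + v_{2} + v_{3} = v_{8} + v_{10}  so sig = (3;(1,1))
  {1,5,9}:  v_{1} + v_{5} + v_{9} = v_{0} + v_{8}  so sig = (3;(1,1))
  {0,1,2,5,10}:  v_{0} + v_{1} + v_{2} + v_{5} + v_{10} = v_{6}  so sig = (5;(1))
  {0,1,2,8,9}:  v_{0} + v_{1} + v_{2} + v_{8} + v_{9} = v_{4}  so sig = (5;(1))

Signatures (|P|; sorted positive RHS coefficients), sorted:
[(2;()), (2;(1,1)), (2;(1,1,1)), (2;(1,1,1)), (2;(1,1,1)), (2;(1,1,1,1)), (2;(1,1,2)), (2;(1,1,2)), (2;(1,1,2,2)), (2;(1,2,2)), (2;(1,2,2,2)), (3;()), (3;()), (3;(1)), (3;(1,1)), (3;(1,1)), (5;(1)), (5;(1))]


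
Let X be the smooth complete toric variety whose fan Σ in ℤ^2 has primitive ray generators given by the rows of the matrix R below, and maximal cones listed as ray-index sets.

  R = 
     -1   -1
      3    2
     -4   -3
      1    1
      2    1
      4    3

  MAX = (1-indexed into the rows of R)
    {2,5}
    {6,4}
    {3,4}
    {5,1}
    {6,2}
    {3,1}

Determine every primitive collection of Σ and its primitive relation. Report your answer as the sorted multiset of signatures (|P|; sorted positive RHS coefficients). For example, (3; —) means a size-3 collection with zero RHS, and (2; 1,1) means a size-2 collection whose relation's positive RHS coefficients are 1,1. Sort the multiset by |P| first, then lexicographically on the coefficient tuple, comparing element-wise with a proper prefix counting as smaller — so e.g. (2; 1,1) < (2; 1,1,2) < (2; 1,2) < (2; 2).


Σ has 9 primitive collections:

  P={1,4}:  v_{1} + v_{4} = 0 — sig = (2; —)
  P={3,6}:  v_{3} + v_{6} = 0 — sig = (2; —)
  P={1,2}:  v_{1} + v_{2} = v_{5} — sig = (2; 1)
  P={1,6}:  v_{1} + v_{6} = v_{2} — sig = (2; 1)
  P={2,3}:  v_{2} + v_{3} = v_{1} — sig = (2; 1)
  P={2,4}:  v_{2} + v_{4} = v_{6} — sig = (2; 1)
  P={4,5}:  v_{4} + v_{5} = v_{2} — sig = (2; 1)
  P={3,5}:  v_{3} + v_{5} = 2·v_{1} — sig = (2; 2)
  P={5,6}:  v_{5} + v_{6} = 2·v_{2} — sig = (2; 2)

Signatures (|P|; sorted positive RHS coefficients), sorted:
[(2; —), (2; —), (2; 1), (2; 1), (2; 1), (2; 1), (2; 1), (2; 2), (2; 2)]


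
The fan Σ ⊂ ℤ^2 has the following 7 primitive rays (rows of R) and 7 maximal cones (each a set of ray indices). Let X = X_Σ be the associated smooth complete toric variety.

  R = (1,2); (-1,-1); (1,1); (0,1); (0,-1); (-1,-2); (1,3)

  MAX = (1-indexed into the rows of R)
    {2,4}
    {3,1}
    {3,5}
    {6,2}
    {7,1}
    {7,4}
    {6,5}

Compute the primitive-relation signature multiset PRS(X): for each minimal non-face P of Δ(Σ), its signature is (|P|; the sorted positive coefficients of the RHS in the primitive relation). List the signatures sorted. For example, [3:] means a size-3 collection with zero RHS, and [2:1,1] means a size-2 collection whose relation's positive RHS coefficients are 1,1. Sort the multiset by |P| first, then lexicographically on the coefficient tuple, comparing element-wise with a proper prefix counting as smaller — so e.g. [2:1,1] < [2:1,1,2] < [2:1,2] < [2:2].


|primitive collections| = 14. Relations:

  P = {1,6}:  v_{1} + v_{6} = 0  ⟹  sig = [2:]
  P = {2,3}:  v_{2} + v_{3} = 0  ⟹  sig = [2:]
  P = {4,5}:  v_{4} + v_{5} = 0  ⟹  sig = [2:]
  P = {1,2}:  v_{1} + v_{2} = v_{4}  ⟹  sig = [2:1]
  P = {1,4}:  v_{1} + v_{4} = v_{7}  ⟹  sig = [2:1]
  P = {1,5}:  v_{1} + v_{5} = v_{3}  ⟹  sig = [2:1]
  P = {2,5}:  v_{2} + v_{5} = v_{6}  ⟹  sig = [2:1]
  P = {3,4}:  v_{3} + v_{4} = v_{1}  ⟹  sig = [2:1]
  P = {3,6}:  v_{3} + v_{6} = v_{5}  ⟹  sig = [2:1]
  P = {4,6}:  v_{4} + v_{6} = v_{2}  ⟹  sig = [2:1]
  P = {5,7}:  v_{5} + v_{7} = v_{1}  ⟹  sig = [2:1]
  P = {6,7}:  v_{6} + v_{7} = v_{4}  ⟹  sig = [2:1]
  P = {2,7}:  v_{2} + v_{7} = 2·v_{4}  ⟹  sig = [2:2]
  P = {3,7}:  v_{3} + v_{7} = 2·v_{1}  ⟹  sig = [2:2]

Hence PRS(X_Σ) =
    [2:]
    [2:]
    [2:]
    [2:1]
    [2:1]
    [2:1]
    [2:1]
    [2:1]
    [2:1]
    [2:1]
    [2:1]
    [2:1]
    [2:2]
    [2:2]


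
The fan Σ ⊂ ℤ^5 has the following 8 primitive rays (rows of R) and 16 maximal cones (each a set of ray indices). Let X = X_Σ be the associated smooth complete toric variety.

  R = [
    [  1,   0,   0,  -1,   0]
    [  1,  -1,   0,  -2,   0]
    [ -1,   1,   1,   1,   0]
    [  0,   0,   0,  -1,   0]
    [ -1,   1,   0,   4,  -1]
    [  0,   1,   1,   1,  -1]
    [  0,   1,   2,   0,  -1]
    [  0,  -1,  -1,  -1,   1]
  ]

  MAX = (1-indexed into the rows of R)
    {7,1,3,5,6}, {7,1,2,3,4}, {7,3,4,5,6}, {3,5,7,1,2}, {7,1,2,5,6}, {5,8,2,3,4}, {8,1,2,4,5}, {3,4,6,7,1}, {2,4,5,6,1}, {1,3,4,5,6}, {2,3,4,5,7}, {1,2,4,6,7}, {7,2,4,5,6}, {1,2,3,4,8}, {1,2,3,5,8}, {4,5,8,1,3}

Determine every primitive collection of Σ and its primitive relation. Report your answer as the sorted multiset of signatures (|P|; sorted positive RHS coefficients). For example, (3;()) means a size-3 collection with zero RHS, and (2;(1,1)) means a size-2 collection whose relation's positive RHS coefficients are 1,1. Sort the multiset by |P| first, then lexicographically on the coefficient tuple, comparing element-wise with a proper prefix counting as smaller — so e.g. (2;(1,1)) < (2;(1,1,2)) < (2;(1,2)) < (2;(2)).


Σ has 5 primitive collections:

  P={6,8}:  v_{6} + v_{8} = 0  ⟹  sig = (2;())
  P={7,8}:  v_{7} + v_{8} = v_{2} + v_{3}  ⟹  sig = (2;(1,1))
  P={2,3,6}:  v_{2} + v_{3} + v_{6} = v_{7}  ⟹  sig = (3;(1))
  P={1,4,5,7}:  v_{1} + v_{4} + v_{5} + v_{7} = 2·v_{6}  ⟹  sig = (4;(2))
  P={1,2,3,4,5}:  v_{1} + v_{2} + v_{3} + v_{4} + v_{5} = v_{6}  ⟹  sig = (5;(1))

Signatures (|P|; sorted positive RHS coefficients), sorted:
{ (2;()),  (2;(1,1)),  (3;(1)),  (4;(2)),  (5;(1)) }


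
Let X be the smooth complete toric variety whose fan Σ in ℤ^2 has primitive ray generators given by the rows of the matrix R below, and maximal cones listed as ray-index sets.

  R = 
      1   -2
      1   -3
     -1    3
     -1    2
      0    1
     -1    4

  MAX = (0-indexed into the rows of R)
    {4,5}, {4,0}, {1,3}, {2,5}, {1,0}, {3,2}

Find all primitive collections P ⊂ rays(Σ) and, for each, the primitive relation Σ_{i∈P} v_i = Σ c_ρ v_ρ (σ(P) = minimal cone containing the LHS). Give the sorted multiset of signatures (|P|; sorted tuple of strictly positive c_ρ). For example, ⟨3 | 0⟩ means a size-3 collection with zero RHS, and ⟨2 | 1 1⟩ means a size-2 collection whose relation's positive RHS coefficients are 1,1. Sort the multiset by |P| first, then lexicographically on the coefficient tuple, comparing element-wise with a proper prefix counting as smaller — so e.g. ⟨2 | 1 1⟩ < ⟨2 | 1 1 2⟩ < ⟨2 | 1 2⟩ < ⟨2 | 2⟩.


9 collections generate NE(X_Σ); each relation:

  P = {0,3}:  v_{0} + v_{3} = 0  so sig = ⟨2 | 0⟩
  P = {1,2}:  v_{1} + v_{2} = 0  so sig = ⟨2 | 0⟩
  P = {0,2}:  v_{0} + v_{2} = v_{4}  so sig = ⟨2 | 1⟩
  P = {1,4}:  v_{1} + v_{4} = v_{0}  so sig = ⟨2 | 1⟩
  P = {1,5}:  v_{1} + v_{5} = v_{4}  so sig = ⟨2 | 1⟩
  P = {2,4}:  v_{2} + v_{4} = v_{5}  so sig = ⟨2 | 1⟩
  P = {3,4}:  v_{3} + v_{4} = v_{2}  so sig = ⟨2 | 1⟩
  P = {0,5}:  v_{0} + v_{5} = 2·v_{4}  so sig = ⟨2 | 2⟩
  P = {3,5}:  v_{3} + v_{5} = 2·v_{2}  so sig = ⟨2 | 2⟩

Hence PRS(X_Σ) =
    ⟨2 | 0⟩
    ⟨2 | 0⟩
    ⟨2 | 1⟩
    ⟨2 | 1⟩
    ⟨2 | 1⟩
    ⟨2 | 1⟩
    ⟨2 | 1⟩
    ⟨2 | 2⟩
    ⟨2 | 2⟩


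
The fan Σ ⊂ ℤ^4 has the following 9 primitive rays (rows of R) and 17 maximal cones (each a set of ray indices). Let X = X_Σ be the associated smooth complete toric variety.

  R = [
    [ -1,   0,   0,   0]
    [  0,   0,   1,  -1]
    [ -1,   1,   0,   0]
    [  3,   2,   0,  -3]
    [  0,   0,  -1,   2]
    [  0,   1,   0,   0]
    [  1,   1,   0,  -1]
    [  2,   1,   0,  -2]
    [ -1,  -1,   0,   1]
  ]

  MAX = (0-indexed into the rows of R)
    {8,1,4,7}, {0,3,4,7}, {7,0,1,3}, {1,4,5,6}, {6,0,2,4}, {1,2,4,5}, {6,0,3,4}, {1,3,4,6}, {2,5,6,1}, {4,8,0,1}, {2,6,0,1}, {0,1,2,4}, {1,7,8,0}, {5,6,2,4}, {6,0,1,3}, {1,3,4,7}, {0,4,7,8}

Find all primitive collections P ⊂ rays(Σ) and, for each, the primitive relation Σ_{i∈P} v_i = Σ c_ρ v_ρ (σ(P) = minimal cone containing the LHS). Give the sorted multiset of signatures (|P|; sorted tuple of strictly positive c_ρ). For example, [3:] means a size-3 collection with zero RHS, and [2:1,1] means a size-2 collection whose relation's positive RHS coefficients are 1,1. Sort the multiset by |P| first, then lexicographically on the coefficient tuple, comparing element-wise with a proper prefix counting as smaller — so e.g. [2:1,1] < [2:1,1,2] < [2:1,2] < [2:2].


Δ(Σ) — 9 vertices, 14 min non-faces:

  • {6,8}:  v_{6} + v_{8} = 0  ⇒ sig = [2:]
  • {0,5}:  v_{0} + v_{5} = v_{2}  ⇒ sig = [2:1]
  • {3,8}:  v_{3} + v_{8} = v_{7}  ⇒ sig = [2:1]
  • {6,7}:  v_{6} + v_{7} = v_{3}  ⇒ sig = [2:1]
  • {5,8}:  v_{5} + v_{8} = v_{0} + v_{1} + v_{4}  ⇒ sig = [2:1,1,1]
  • {2,8}:  v_{2} + v_{8} = 2·v_{0} + v_{1} + v_{4}  ⇒ sig = [2:1,1,2]
  • {2,7}:  v_{2} + v_{7} = v_{0} + 2·v_{6}  ⇒ sig = [2:1,2]
  • {2,3}:  v_{2} + v_{3} = v_{0} + 3·v_{6}  ⇒ sig = [2:1,3]
  • {5,7}:  v_{5} + v_{7} = 2·v_{6}  ⇒ sig = [2:2]
  • {3,5}:  v_{3} + v_{5} = 3·v_{6}  ⇒ sig = [2:3]
  • {0,1,4,6}:  v_{0} + v_{1} + v_{4} + v_{6} = v_{5}  ⇒ sig = [4:1]
  • {0,1,4,7}:  v_{0} + v_{1} + v_{4} + v_{7} = v_{6}  ⇒ sig = [4:1]
  • {0,1,3,4}:  v_{0} + v_{1} + v_{3} + v_{4} = 2·v_{6}  ⇒ sig = [4:2]
  • {1,2,4,6}:  v_{1} + v_{2} + v_{4} + v_{6} = 2·v_{5}  ⇒ sig = [4:2]

Signatures (|P|; sorted positive RHS coefficients), sorted:
[[2:], [2:1], [2:1], [2:1], [2:1,1,1], [2:1,1,2], [2:1,2], [2:1,3], [2:2], [2:3], [4:1], [4:1], [4:2], [4:2]]
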